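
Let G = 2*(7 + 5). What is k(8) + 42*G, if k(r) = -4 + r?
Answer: 1012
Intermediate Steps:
G = 24 (G = 2*12 = 24)
k(8) + 42*G = (-4 + 8) + 42*24 = 4 + 1008 = 1012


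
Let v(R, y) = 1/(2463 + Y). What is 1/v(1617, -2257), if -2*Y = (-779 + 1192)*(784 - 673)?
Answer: -40917/2 ≈ -20459.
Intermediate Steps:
Y = -45843/2 (Y = -(-779 + 1192)*(784 - 673)/2 = -413*111/2 = -1/2*45843 = -45843/2 ≈ -22922.)
v(R, y) = -2/40917 (v(R, y) = 1/(2463 - 45843/2) = 1/(-40917/2) = -2/40917)
1/v(1617, -2257) = 1/(-2/40917) = -40917/2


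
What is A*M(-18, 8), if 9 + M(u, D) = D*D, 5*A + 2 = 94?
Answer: 1012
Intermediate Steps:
A = 92/5 (A = -⅖ + (⅕)*94 = -⅖ + 94/5 = 92/5 ≈ 18.400)
M(u, D) = -9 + D² (M(u, D) = -9 + D*D = -9 + D²)
A*M(-18, 8) = 92*(-9 + 8²)/5 = 92*(-9 + 64)/5 = (92/5)*55 = 1012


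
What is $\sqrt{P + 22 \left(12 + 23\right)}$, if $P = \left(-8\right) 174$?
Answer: $i \sqrt{622} \approx 24.94 i$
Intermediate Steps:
$P = -1392$
$\sqrt{P + 22 \left(12 + 23\right)} = \sqrt{-1392 + 22 \left(12 + 23\right)} = \sqrt{-1392 + 22 \cdot 35} = \sqrt{-1392 + 770} = \sqrt{-622} = i \sqrt{622}$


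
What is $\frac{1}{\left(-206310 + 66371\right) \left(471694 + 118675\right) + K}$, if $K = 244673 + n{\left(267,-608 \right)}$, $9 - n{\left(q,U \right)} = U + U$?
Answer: $- \frac{1}{82615401593} \approx -1.2104 \cdot 10^{-11}$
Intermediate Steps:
$n{\left(q,U \right)} = 9 - 2 U$ ($n{\left(q,U \right)} = 9 - \left(U + U\right) = 9 - 2 U$)
$K = 245898$ ($K = 244673 + \left(9 - -1216\right) = 244673 + \left(9 + 1216\right) = 244673 + 1225 = 245898$)
$\frac{1}{\left(-206310 + 66371\right) \left(471694 + 118675\right) + K} = \frac{1}{\left(-206310 + 66371\right) \left(471694 + 118675\right) + 245898} = \frac{1}{\left(-139939\right) 590369 + 245898} = \frac{1}{-82615647491 + 245898} = \frac{1}{-82615401593} = - \frac{1}{82615401593}$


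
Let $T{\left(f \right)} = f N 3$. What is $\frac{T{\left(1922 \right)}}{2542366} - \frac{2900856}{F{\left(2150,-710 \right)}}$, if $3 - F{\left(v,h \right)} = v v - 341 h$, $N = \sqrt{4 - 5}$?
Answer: $\frac{2900856}{4864607} + \frac{2883 i}{1271183} \approx 0.59632 + 0.002268 i$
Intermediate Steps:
$N = i$ ($N = \sqrt{-1} = i \approx 1.0 i$)
$F{\left(v,h \right)} = 3 - v^{2} + 341 h$ ($F{\left(v,h \right)} = 3 - \left(v v - 341 h\right) = 3 - \left(v^{2} - 341 h\right) = 3 + \left(- v^{2} + 341 h\right) = 3 - v^{2} + 341 h$)
$T{\left(f \right)} = 3 i f$ ($T{\left(f \right)} = f i 3 = i f 3 = 3 i f$)
$\frac{T{\left(1922 \right)}}{2542366} - \frac{2900856}{F{\left(2150,-710 \right)}} = \frac{3 i 1922}{2542366} - \frac{2900856}{3 - 2150^{2} + 341 \left(-710\right)} = 5766 i \frac{1}{2542366} - \frac{2900856}{3 - 4622500 - 242110} = \frac{2883 i}{1271183} - \frac{2900856}{3 - 4622500 - 242110} = \frac{2883 i}{1271183} - \frac{2900856}{-4864607} = \frac{2883 i}{1271183} - - \frac{2900856}{4864607} = \frac{2883 i}{1271183} + \frac{2900856}{4864607} = \frac{2900856}{4864607} + \frac{2883 i}{1271183}$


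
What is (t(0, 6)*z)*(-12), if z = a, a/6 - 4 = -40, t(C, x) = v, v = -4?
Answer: -10368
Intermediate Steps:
t(C, x) = -4
a = -216 (a = 24 + 6*(-40) = 24 - 240 = -216)
z = -216
(t(0, 6)*z)*(-12) = -4*(-216)*(-12) = 864*(-12) = -10368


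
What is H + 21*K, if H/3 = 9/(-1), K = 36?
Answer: 729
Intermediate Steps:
H = -27 (H = 3*(9/(-1)) = 3*(9*(-1)) = 3*(-9) = -27)
H + 21*K = -27 + 21*36 = -27 + 756 = 729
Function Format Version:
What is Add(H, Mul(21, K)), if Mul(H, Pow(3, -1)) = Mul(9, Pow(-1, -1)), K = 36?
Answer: 729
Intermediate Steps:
H = -27 (H = Mul(3, Mul(9, Pow(-1, -1))) = Mul(3, Mul(9, -1)) = Mul(3, -9) = -27)
Add(H, Mul(21, K)) = Add(-27, Mul(21, 36)) = Add(-27, 756) = 729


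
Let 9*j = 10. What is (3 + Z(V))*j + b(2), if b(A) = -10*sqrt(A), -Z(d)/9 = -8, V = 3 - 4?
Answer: 250/3 - 10*sqrt(2) ≈ 69.191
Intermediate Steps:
V = -1
Z(d) = 72 (Z(d) = -9*(-8) = 72)
j = 10/9 (j = (1/9)*10 = 10/9 ≈ 1.1111)
(3 + Z(V))*j + b(2) = (3 + 72)*(10/9) - 10*sqrt(2) = 75*(10/9) - 10*sqrt(2) = 250/3 - 10*sqrt(2)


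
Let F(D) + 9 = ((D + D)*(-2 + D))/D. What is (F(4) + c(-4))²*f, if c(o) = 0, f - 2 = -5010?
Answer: -125200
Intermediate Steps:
f = -5008 (f = 2 - 5010 = -5008)
F(D) = -13 + 2*D (F(D) = -9 + ((D + D)*(-2 + D))/D = -9 + ((2*D)*(-2 + D))/D = -9 + (2*D*(-2 + D))/D = -9 + (-4 + 2*D) = -13 + 2*D)
(F(4) + c(-4))²*f = ((-13 + 2*4) + 0)²*(-5008) = ((-13 + 8) + 0)²*(-5008) = (-5 + 0)²*(-5008) = (-5)²*(-5008) = 25*(-5008) = -125200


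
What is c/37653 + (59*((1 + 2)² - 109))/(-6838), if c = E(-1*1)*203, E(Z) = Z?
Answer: 15768899/18390801 ≈ 0.85743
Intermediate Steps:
c = -203 (c = -1*1*203 = -1*203 = -203)
c/37653 + (59*((1 + 2)² - 109))/(-6838) = -203/37653 + (59*((1 + 2)² - 109))/(-6838) = -203*1/37653 + (59*(3² - 109))*(-1/6838) = -29/5379 + (59*(9 - 109))*(-1/6838) = -29/5379 + (59*(-100))*(-1/6838) = -29/5379 - 5900*(-1/6838) = -29/5379 + 2950/3419 = 15768899/18390801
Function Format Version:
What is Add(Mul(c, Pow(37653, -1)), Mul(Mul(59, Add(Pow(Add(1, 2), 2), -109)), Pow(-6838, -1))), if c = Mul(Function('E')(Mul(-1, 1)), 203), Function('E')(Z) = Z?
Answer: Rational(15768899, 18390801) ≈ 0.85743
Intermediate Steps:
c = -203 (c = Mul(Mul(-1, 1), 203) = Mul(-1, 203) = -203)
Add(Mul(c, Pow(37653, -1)), Mul(Mul(59, Add(Pow(Add(1, 2), 2), -109)), Pow(-6838, -1))) = Add(Mul(-203, Pow(37653, -1)), Mul(Mul(59, Add(Pow(Add(1, 2), 2), -109)), Pow(-6838, -1))) = Add(Mul(-203, Rational(1, 37653)), Mul(Mul(59, Add(Pow(3, 2), -109)), Rational(-1, 6838))) = Add(Rational(-29, 5379), Mul(Mul(59, Add(9, -109)), Rational(-1, 6838))) = Add(Rational(-29, 5379), Mul(Mul(59, -100), Rational(-1, 6838))) = Add(Rational(-29, 5379), Mul(-5900, Rational(-1, 6838))) = Add(Rational(-29, 5379), Rational(2950, 3419)) = Rational(15768899, 18390801)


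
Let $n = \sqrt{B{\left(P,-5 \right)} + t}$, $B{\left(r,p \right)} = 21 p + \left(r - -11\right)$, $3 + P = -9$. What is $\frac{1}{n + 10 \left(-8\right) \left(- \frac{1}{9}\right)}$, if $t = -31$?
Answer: $\frac{720}{17497} - \frac{81 i \sqrt{137}}{17497} \approx 0.04115 - 0.054185 i$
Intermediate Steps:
$P = -12$ ($P = -3 - 9 = -12$)
$B{\left(r,p \right)} = 11 + r + 21 p$ ($B{\left(r,p \right)} = 21 p + \left(r + 11\right) = 21 p + \left(11 + r\right) = 11 + r + 21 p$)
$n = i \sqrt{137}$ ($n = \sqrt{\left(11 - 12 + 21 \left(-5\right)\right) - 31} = \sqrt{\left(11 - 12 - 105\right) - 31} = \sqrt{-106 - 31} = \sqrt{-137} = i \sqrt{137} \approx 11.705 i$)
$\frac{1}{n + 10 \left(-8\right) \left(- \frac{1}{9}\right)} = \frac{1}{i \sqrt{137} + 10 \left(-8\right) \left(- \frac{1}{9}\right)} = \frac{1}{i \sqrt{137} - 80 \left(\left(-1\right) \frac{1}{9}\right)} = \frac{1}{i \sqrt{137} - - \frac{80}{9}} = \frac{1}{i \sqrt{137} + \frac{80}{9}} = \frac{1}{\frac{80}{9} + i \sqrt{137}}$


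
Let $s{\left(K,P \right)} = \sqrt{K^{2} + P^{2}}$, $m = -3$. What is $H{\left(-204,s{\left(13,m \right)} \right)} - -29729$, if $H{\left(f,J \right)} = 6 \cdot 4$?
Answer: $29753$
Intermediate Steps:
$H{\left(f,J \right)} = 24$
$H{\left(-204,s{\left(13,m \right)} \right)} - -29729 = 24 - -29729 = 24 + 29729 = 29753$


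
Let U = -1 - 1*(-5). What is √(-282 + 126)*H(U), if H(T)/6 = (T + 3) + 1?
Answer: 96*I*√39 ≈ 599.52*I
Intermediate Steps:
U = 4 (U = -1 + 5 = 4)
H(T) = 24 + 6*T (H(T) = 6*((T + 3) + 1) = 6*((3 + T) + 1) = 6*(4 + T) = 24 + 6*T)
√(-282 + 126)*H(U) = √(-282 + 126)*(24 + 6*4) = √(-156)*(24 + 24) = (2*I*√39)*48 = 96*I*√39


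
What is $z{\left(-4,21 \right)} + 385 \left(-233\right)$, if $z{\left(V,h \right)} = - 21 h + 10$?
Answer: $-90136$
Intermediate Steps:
$z{\left(V,h \right)} = 10 - 21 h$
$z{\left(-4,21 \right)} + 385 \left(-233\right) = \left(10 - 441\right) + 385 \left(-233\right) = \left(10 - 441\right) - 89705 = -431 - 89705 = -90136$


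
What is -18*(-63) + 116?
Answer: 1250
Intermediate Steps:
-18*(-63) + 116 = 1134 + 116 = 1250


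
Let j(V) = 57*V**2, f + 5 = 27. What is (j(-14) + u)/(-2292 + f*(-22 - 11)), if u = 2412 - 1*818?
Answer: -6383/1509 ≈ -4.2299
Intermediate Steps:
f = 22 (f = -5 + 27 = 22)
u = 1594 (u = 2412 - 818 = 1594)
(j(-14) + u)/(-2292 + f*(-22 - 11)) = (57*(-14)**2 + 1594)/(-2292 + 22*(-22 - 11)) = (57*196 + 1594)/(-2292 + 22*(-33)) = (11172 + 1594)/(-2292 - 726) = 12766/(-3018) = 12766*(-1/3018) = -6383/1509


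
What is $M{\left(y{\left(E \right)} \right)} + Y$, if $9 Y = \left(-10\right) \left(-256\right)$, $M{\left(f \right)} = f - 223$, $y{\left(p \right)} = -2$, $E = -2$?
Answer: $\frac{535}{9} \approx 59.444$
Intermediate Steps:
$M{\left(f \right)} = -223 + f$
$Y = \frac{2560}{9}$ ($Y = \frac{\left(-10\right) \left(-256\right)}{9} = \frac{1}{9} \cdot 2560 = \frac{2560}{9} \approx 284.44$)
$M{\left(y{\left(E \right)} \right)} + Y = \left(-223 - 2\right) + \frac{2560}{9} = -225 + \frac{2560}{9} = \frac{535}{9}$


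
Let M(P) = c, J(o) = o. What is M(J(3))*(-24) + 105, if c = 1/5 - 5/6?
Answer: 601/5 ≈ 120.20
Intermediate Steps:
c = -19/30 (c = 1*(⅕) - 5*⅙ = ⅕ - ⅚ = -19/30 ≈ -0.63333)
M(P) = -19/30
M(J(3))*(-24) + 105 = -19/30*(-24) + 105 = 76/5 + 105 = 601/5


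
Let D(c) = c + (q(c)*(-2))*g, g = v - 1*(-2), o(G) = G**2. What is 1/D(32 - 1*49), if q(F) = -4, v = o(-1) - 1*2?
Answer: -1/9 ≈ -0.11111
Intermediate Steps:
v = -1 (v = (-1)**2 - 1*2 = 1 - 2 = -1)
g = 1 (g = -1 - 1*(-2) = -1 + 2 = 1)
D(c) = 8 + c (D(c) = c - 4*(-2)*1 = c + 8*1 = c + 8 = 8 + c)
1/D(32 - 1*49) = 1/(8 + (32 - 1*49)) = 1/(8 + (32 - 49)) = 1/(8 - 17) = 1/(-9) = -1/9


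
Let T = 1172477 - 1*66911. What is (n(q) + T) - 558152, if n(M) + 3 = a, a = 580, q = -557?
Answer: 547991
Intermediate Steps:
T = 1105566 (T = 1172477 - 66911 = 1105566)
n(M) = 577 (n(M) = -3 + 580 = 577)
(n(q) + T) - 558152 = (577 + 1105566) - 558152 = 1106143 - 558152 = 547991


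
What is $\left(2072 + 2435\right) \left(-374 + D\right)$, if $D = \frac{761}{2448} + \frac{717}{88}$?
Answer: $- \frac{44363748593}{26928} \approx -1.6475 \cdot 10^{6}$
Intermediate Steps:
$D = \frac{227773}{26928}$ ($D = 761 \cdot \frac{1}{2448} + 717 \cdot \frac{1}{88} = \frac{761}{2448} + \frac{717}{88} = \frac{227773}{26928} \approx 8.4586$)
$\left(2072 + 2435\right) \left(-374 + D\right) = \left(2072 + 2435\right) \left(-374 + \frac{227773}{26928}\right) = 4507 \left(- \frac{9843299}{26928}\right) = - \frac{44363748593}{26928}$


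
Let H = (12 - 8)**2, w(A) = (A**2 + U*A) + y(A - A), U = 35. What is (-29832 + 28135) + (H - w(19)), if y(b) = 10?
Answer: -2717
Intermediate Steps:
w(A) = 10 + A**2 + 35*A (w(A) = (A**2 + 35*A) + 10 = 10 + A**2 + 35*A)
H = 16 (H = 4**2 = 16)
(-29832 + 28135) + (H - w(19)) = (-29832 + 28135) + (16 - (10 + 19**2 + 35*19)) = -1697 + (16 - (10 + 361 + 665)) = -1697 + (16 - 1*1036) = -1697 + (16 - 1036) = -1697 - 1020 = -2717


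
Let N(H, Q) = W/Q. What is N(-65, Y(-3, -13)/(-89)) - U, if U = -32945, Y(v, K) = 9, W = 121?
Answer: 285736/9 ≈ 31748.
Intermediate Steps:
N(H, Q) = 121/Q
N(-65, Y(-3, -13)/(-89)) - U = 121/((9/(-89))) - 1*(-32945) = 121/((9*(-1/89))) + 32945 = 121/(-9/89) + 32945 = 121*(-89/9) + 32945 = -10769/9 + 32945 = 285736/9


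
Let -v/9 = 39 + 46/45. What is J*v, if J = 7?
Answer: -12607/5 ≈ -2521.4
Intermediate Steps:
v = -1801/5 (v = -9*(39 + 46/45) = -9*1801/45 = -1801/5 ≈ -360.20)
J*v = 7*(-1801/5) = -12607/5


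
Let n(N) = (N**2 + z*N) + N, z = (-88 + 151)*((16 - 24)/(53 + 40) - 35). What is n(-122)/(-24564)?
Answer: -2204357/190371 ≈ -11.579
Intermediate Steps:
z = -68523/31 (z = 63*(-8/93 - 35) = 63*(-3263/93) = -68523/31 ≈ -2210.4)
n(N) = N**2 - 68492*N/31 (n(N) = (N**2 - 68523*N/31) + N = N**2 - 68492*N/31)
n(-122)/(-24564) = ((1/31)*(-122)*(-68492 + 31*(-122)))/(-24564) = ((1/31)*(-122)*(-68492 - 3782))*(-1/24564) = ((1/31)*(-122)*(-72274))*(-1/24564) = (8817428/31)*(-1/24564) = -2204357/190371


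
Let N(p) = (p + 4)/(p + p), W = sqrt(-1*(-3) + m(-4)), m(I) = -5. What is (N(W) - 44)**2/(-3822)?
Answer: -7561/15288 - 29*I*sqrt(2)/1274 ≈ -0.49457 - 0.032192*I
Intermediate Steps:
W = I*sqrt(2) (W = sqrt(-1*(-3) - 5) = sqrt(3 - 5) = sqrt(-2) = I*sqrt(2) ≈ 1.4142*I)
N(p) = (4 + p)/(2*p) (N(p) = (4 + p)/((2*p)) = (4 + p)*(1/(2*p)) = (4 + p)/(2*p))
(N(W) - 44)**2/(-3822) = ((4 + I*sqrt(2))/(2*((I*sqrt(2)))) - 44)**2/(-3822) = ((-I*sqrt(2)/2)*(4 + I*sqrt(2))/2 - 44)**2*(-1/3822) = (-I*sqrt(2)*(4 + I*sqrt(2))/4 - 44)**2*(-1/3822) = (-44 - I*sqrt(2)*(4 + I*sqrt(2))/4)**2*(-1/3822) = -(-44 - I*sqrt(2)*(4 + I*sqrt(2))/4)**2/3822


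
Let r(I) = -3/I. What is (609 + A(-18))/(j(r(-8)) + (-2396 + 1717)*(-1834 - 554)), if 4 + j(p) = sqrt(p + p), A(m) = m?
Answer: 3833103072/10516374466813 - 1182*sqrt(3)/10516374466813 ≈ 0.00036449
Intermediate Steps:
j(p) = -4 + sqrt(2)*sqrt(p) (j(p) = -4 + sqrt(p + p) = -4 + sqrt(2*p) = -4 + sqrt(2)*sqrt(p))
(609 + A(-18))/(j(r(-8)) + (-2396 + 1717)*(-1834 - 554)) = (609 - 18)/((-4 + sqrt(2)*sqrt(-3/(-8))) + (-2396 + 1717)*(-1834 - 554)) = 591/((-4 + sqrt(2)*sqrt(-3*(-1/8))) - 679*(-2388)) = 591/((-4 + sqrt(2)*sqrt(3/8)) + 1621452) = 591/((-4 + sqrt(2)*(sqrt(6)/4)) + 1621452) = 591/((-4 + sqrt(3)/2) + 1621452) = 591/(1621448 + sqrt(3)/2)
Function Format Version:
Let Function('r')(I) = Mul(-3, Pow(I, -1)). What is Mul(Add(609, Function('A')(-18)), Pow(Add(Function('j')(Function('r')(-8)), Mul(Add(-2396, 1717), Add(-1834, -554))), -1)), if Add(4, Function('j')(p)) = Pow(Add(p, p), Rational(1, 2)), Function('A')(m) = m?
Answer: Add(Rational(3833103072, 10516374466813), Mul(Rational(-1182, 10516374466813), Pow(3, Rational(1, 2)))) ≈ 0.00036449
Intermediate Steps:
Function('j')(p) = Add(-4, Mul(Pow(2, Rational(1, 2)), Pow(p, Rational(1, 2)))) (Function('j')(p) = Add(-4, Pow(Add(p, p), Rational(1, 2))) = Add(-4, Pow(Mul(2, p), Rational(1, 2))) = Add(-4, Mul(Pow(2, Rational(1, 2)), Pow(p, Rational(1, 2)))))
Mul(Add(609, Function('A')(-18)), Pow(Add(Function('j')(Function('r')(-8)), Mul(Add(-2396, 1717), Add(-1834, -554))), -1)) = Mul(Add(609, -18), Pow(Add(Add(-4, Mul(Pow(2, Rational(1, 2)), Pow(Mul(-3, Pow(-8, -1)), Rational(1, 2)))), Mul(Add(-2396, 1717), Add(-1834, -554))), -1)) = Mul(591, Pow(Add(Add(-4, Mul(Pow(2, Rational(1, 2)), Pow(Mul(-3, Rational(-1, 8)), Rational(1, 2)))), Mul(-679, -2388)), -1)) = Mul(591, Pow(Add(Add(-4, Mul(Pow(2, Rational(1, 2)), Pow(Rational(3, 8), Rational(1, 2)))), 1621452), -1)) = Mul(591, Pow(Add(Add(-4, Mul(Pow(2, Rational(1, 2)), Mul(Rational(1, 4), Pow(6, Rational(1, 2))))), 1621452), -1)) = Mul(591, Pow(Add(Add(-4, Mul(Rational(1, 2), Pow(3, Rational(1, 2)))), 1621452), -1)) = Mul(591, Pow(Add(1621448, Mul(Rational(1, 2), Pow(3, Rational(1, 2)))), -1))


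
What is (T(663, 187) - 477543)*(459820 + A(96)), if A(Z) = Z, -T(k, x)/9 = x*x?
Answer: -364374889824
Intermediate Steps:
T(k, x) = -9*x² (T(k, x) = -9*x*x = -9*x²)
(T(663, 187) - 477543)*(459820 + A(96)) = (-9*187² - 477543)*(459820 + 96) = (-9*34969 - 477543)*459916 = (-314721 - 477543)*459916 = -792264*459916 = -364374889824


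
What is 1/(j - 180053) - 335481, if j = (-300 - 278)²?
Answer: -51674473910/154031 ≈ -3.3548e+5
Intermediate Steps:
j = 334084 (j = (-578)² = 334084)
1/(j - 180053) - 335481 = 1/(334084 - 180053) - 335481 = 1/154031 - 335481 = -51674473910/154031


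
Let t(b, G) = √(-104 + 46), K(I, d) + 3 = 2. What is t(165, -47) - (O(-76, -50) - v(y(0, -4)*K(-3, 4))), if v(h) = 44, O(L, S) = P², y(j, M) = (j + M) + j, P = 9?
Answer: -37 + I*√58 ≈ -37.0 + 7.6158*I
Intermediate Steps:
K(I, d) = -1 (K(I, d) = -3 + 2 = -1)
y(j, M) = M + 2*j (y(j, M) = (M + j) + j = M + 2*j)
O(L, S) = 81 (O(L, S) = 9² = 81)
t(b, G) = I*√58 (t(b, G) = √(-58) = I*√58)
t(165, -47) - (O(-76, -50) - v(y(0, -4)*K(-3, 4))) = I*√58 - (81 - 1*44) = I*√58 - (81 - 44) = I*√58 - 1*37 = I*√58 - 37 = -37 + I*√58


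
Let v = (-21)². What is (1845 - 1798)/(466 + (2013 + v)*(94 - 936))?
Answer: -47/2065802 ≈ -2.2751e-5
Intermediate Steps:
v = 441
(1845 - 1798)/(466 + (2013 + v)*(94 - 936)) = (1845 - 1798)/(466 + (2013 + 441)*(94 - 936)) = 47/(466 + 2454*(-842)) = 47/(466 - 2066268) = 47/(-2065802) = 47*(-1/2065802) = -47/2065802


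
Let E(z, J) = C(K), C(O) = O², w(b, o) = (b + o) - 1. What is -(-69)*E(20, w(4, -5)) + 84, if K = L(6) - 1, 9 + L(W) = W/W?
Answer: 5673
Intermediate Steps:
L(W) = -8 (L(W) = -9 + W/W = -9 + 1 = -8)
w(b, o) = -1 + b + o
K = -9 (K = -8 - 1 = -9)
E(z, J) = 81 (E(z, J) = (-9)² = 81)
-(-69)*E(20, w(4, -5)) + 84 = -(-69)*81 + 84 = -69*(-81) + 84 = 5589 + 84 = 5673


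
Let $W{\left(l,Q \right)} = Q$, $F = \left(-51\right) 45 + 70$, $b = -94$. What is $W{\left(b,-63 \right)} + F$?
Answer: $-2288$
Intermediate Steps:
$F = -2225$ ($F = -2295 + 70 = -2225$)
$W{\left(b,-63 \right)} + F = -63 - 2225 = -2288$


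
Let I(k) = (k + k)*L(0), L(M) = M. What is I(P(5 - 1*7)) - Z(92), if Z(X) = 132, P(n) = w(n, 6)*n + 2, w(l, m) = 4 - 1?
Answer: -132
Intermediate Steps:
w(l, m) = 3
P(n) = 2 + 3*n (P(n) = 3*n + 2 = 2 + 3*n)
I(k) = 0 (I(k) = (k + k)*0 = (2*k)*0 = 0)
I(P(5 - 1*7)) - Z(92) = 0 - 1*132 = 0 - 132 = -132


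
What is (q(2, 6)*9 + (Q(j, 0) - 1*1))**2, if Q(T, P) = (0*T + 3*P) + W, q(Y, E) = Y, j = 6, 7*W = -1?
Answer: 13924/49 ≈ 284.16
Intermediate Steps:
W = -1/7 (W = (1/7)*(-1) = -1/7 ≈ -0.14286)
Q(T, P) = -1/7 + 3*P (Q(T, P) = (0*T + 3*P) - 1/7 = (0 + 3*P) - 1/7 = 3*P - 1/7 = -1/7 + 3*P)
(q(2, 6)*9 + (Q(j, 0) - 1*1))**2 = (2*9 + ((-1/7 + 3*0) - 1*1))**2 = (18 + ((-1/7 + 0) - 1))**2 = (18 + (-1/7 - 1))**2 = (18 - 8/7)**2 = (118/7)**2 = 13924/49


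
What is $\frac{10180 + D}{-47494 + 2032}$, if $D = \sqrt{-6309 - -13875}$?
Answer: $- \frac{5090}{22731} - \frac{\sqrt{7566}}{45462} \approx -0.22584$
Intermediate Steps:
$D = \sqrt{7566}$ ($D = \sqrt{-6309 + 13875} = \sqrt{7566} \approx 86.983$)
$\frac{10180 + D}{-47494 + 2032} = \frac{10180 + \sqrt{7566}}{-47494 + 2032} = \frac{10180 + \sqrt{7566}}{-45462} = \left(10180 + \sqrt{7566}\right) \left(- \frac{1}{45462}\right) = - \frac{5090}{22731} - \frac{\sqrt{7566}}{45462}$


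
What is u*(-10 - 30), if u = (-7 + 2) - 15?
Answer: 800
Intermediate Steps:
u = -20 (u = -5 - 15 = -20)
u*(-10 - 30) = -20*(-10 - 30) = -20*(-40) = 800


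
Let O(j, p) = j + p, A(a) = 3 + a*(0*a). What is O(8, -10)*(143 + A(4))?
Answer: -292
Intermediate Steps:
A(a) = 3 (A(a) = 3 + a*0 = 3 + 0 = 3)
O(8, -10)*(143 + A(4)) = (8 - 10)*(143 + 3) = -2*146 = -292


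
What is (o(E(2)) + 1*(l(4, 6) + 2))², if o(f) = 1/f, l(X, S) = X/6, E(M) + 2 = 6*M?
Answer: 6889/900 ≈ 7.6544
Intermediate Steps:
E(M) = -2 + 6*M
l(X, S) = X/6 (l(X, S) = X*(⅙) = X/6)
(o(E(2)) + 1*(l(4, 6) + 2))² = (1/(-2 + 6*2) + 1*((⅙)*4 + 2))² = (1/(-2 + 12) + 1*(⅔ + 2))² = (1/10 + 1*(8/3))² = (⅒ + 8/3)² = (83/30)² = 6889/900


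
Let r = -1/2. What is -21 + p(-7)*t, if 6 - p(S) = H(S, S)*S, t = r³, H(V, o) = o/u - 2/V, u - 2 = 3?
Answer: -831/40 ≈ -20.775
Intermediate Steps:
u = 5 (u = 2 + 3 = 5)
r = -½ (r = -1*½ = -½ ≈ -0.50000)
H(V, o) = -2/V + o/5 (H(V, o) = o/5 - 2/V = -2/V + o/5)
t = -⅛ (t = (-½)³ = -⅛ ≈ -0.12500)
p(S) = 6 - S*(-2/S + S/5) (p(S) = 6 - (-2/S + S/5)*S = 6 - S*(-2/S + S/5))
-21 + p(-7)*t = -21 + (8 - ⅕*(-7)²)*(-⅛) = -21 + (8 - ⅕*49)*(-⅛) = -21 + (8 - 49/5)*(-⅛) = -21 - 9/5*(-⅛) = -21 + 9/40 = -831/40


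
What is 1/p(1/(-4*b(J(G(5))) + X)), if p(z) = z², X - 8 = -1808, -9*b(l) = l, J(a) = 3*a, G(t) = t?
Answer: 28944400/9 ≈ 3.2160e+6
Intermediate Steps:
b(l) = -l/9
X = -1800 (X = 8 - 1808 = -1800)
1/p(1/(-4*b(J(G(5))) + X)) = 1/((1/(-(-4)*3*5/9 - 1800))²) = 1/((1/(-(-4)*15/9 - 1800))²) = 1/((1/(-4*(-5/3) - 1800))²) = 1/((1/(20/3 - 1800))²) = 1/((1/(-5380/3))²) = 1/((-3/5380)²) = 1/(9/28944400) = 28944400/9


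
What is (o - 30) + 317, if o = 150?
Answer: 437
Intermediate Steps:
(o - 30) + 317 = (150 - 30) + 317 = 120 + 317 = 437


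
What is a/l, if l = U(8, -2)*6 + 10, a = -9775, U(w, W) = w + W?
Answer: -425/2 ≈ -212.50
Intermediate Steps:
U(w, W) = W + w
l = 46 (l = (-2 + 8)*6 + 10 = 6*6 + 10 = 36 + 10 = 46)
a/l = -9775/46 = -9775*1/46 = -425/2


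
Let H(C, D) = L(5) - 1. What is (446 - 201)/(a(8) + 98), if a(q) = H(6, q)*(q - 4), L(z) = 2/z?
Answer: 1225/478 ≈ 2.5628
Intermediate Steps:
H(C, D) = -⅗ (H(C, D) = 2/5 - 1 = 2*(⅕) - 1 = ⅖ - 1 = -⅗)
a(q) = 12/5 - 3*q/5 (a(q) = -3*(q - 4)/5 = -3*(-4 + q)/5 = 12/5 - 3*q/5)
(446 - 201)/(a(8) + 98) = (446 - 201)/((12/5 - ⅗*8) + 98) = 245/((12/5 - 24/5) + 98) = 245/(-12/5 + 98) = 245/(478/5) = 245*(5/478) = 1225/478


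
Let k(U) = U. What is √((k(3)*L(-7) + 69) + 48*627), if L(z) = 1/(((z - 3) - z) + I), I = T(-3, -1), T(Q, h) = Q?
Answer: √120658/2 ≈ 173.68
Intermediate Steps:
I = -3
L(z) = -⅙ (L(z) = 1/(((z - 3) - z) - 3) = 1/(((-3 + z) - z) - 3) = 1/(-3 - 3) = 1/(-6) = -⅙)
√((k(3)*L(-7) + 69) + 48*627) = √((3*(-⅙) + 69) + 48*627) = √((-½ + 69) + 30096) = √(137/2 + 30096) = √(60329/2) = √120658/2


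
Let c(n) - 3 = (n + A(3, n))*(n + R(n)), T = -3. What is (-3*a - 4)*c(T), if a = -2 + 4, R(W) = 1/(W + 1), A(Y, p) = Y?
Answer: -30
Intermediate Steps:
R(W) = 1/(1 + W)
a = 2
c(n) = 3 + (3 + n)*(n + 1/(1 + n)) (c(n) = 3 + (n + 3)*(n + 1/(1 + n)) = 3 + (3 + n)*(n + 1/(1 + n)))
(-3*a - 4)*c(T) = (-3*2 - 4)*((6 + (-3)³ + 4*(-3)² + 7*(-3))/(1 - 3)) = (-6 - 4)*((6 - 27 + 4*9 - 21)/(-2)) = -(-5)*(6 - 27 + 36 - 21) = -(-5)*(-6) = -10*3 = -30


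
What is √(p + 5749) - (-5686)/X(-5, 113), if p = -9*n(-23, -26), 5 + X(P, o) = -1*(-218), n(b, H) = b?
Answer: 5686/213 + 2*√1489 ≈ 103.87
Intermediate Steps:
X(P, o) = 213 (X(P, o) = -5 - 1*(-218) = -5 + 218 = 213)
p = 207 (p = -9*(-23) = 207)
√(p + 5749) - (-5686)/X(-5, 113) = √(207 + 5749) - (-5686)/213 = √5956 - (-5686)/213 = 2*√1489 - 1*(-5686/213) = 2*√1489 + 5686/213 = 5686/213 + 2*√1489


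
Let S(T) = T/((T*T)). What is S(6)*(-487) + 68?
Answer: -79/6 ≈ -13.167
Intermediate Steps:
S(T) = 1/T (S(T) = T/(T**2) = T/T**2 = 1/T)
S(6)*(-487) + 68 = -487/6 + 68 = -79/6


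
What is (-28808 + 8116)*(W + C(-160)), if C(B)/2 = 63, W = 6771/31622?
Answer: -41292365478/15811 ≈ -2.6116e+6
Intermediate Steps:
W = 6771/31622 (W = 6771*(1/31622) = 6771/31622 ≈ 0.21412)
C(B) = 126 (C(B) = 2*63 = 126)
(-28808 + 8116)*(W + C(-160)) = (-28808 + 8116)*(6771/31622 + 126) = -20692*3991143/31622 = -41292365478/15811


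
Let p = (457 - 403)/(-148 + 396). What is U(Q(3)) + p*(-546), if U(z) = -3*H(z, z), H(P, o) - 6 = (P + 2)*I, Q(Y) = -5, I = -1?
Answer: -9045/62 ≈ -145.89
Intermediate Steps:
H(P, o) = 4 - P (H(P, o) = 6 + (P + 2)*(-1) = 6 + (2 + P)*(-1) = 6 + (-2 - P) = 4 - P)
p = 27/124 (p = 54/248 = 54*(1/248) = 27/124 ≈ 0.21774)
U(z) = -12 + 3*z (U(z) = -3*(4 - z) = -12 + 3*z)
U(Q(3)) + p*(-546) = (-12 + 3*(-5)) + (27/124)*(-546) = (-12 - 15) - 7371/62 = -27 - 7371/62 = -9045/62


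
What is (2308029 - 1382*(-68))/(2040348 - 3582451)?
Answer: -2402005/1542103 ≈ -1.5576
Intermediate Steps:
(2308029 - 1382*(-68))/(2040348 - 3582451) = (2308029 + 93976)/(-1542103) = 2402005*(-1/1542103) = -2402005/1542103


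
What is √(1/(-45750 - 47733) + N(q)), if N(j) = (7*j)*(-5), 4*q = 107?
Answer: I*√3636424705693/62322 ≈ 30.598*I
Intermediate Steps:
q = 107/4 (q = (¼)*107 = 107/4 ≈ 26.750)
N(j) = -35*j
√(1/(-45750 - 47733) + N(q)) = √(1/(-45750 - 47733) - 35*107/4) = √(1/(-93483) - 3745/4) = √(-1/93483 - 3745/4) = √(-350093839/373932) = I*√3636424705693/62322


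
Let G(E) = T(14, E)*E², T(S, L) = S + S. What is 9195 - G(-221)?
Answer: -1358353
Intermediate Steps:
T(S, L) = 2*S
G(E) = 28*E² (G(E) = (2*14)*E² = 28*E²)
9195 - G(-221) = 9195 - 28*(-221)² = 9195 - 28*48841 = 9195 - 1*1367548 = 9195 - 1367548 = -1358353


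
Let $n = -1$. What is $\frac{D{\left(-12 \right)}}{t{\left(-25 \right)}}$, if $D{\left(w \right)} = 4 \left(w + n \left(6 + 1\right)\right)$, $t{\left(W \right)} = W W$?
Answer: $- \frac{76}{625} \approx -0.1216$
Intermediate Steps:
$t{\left(W \right)} = W^{2}$
$D{\left(w \right)} = -28 + 4 w$ ($D{\left(w \right)} = 4 \left(w - \left(6 + 1\right)\right) = 4 \left(w - 7\right) = 4 \left(-7 + w\right) = -28 + 4 w$)
$\frac{D{\left(-12 \right)}}{t{\left(-25 \right)}} = \frac{-28 + 4 \left(-12\right)}{\left(-25\right)^{2}} = \frac{-28 - 48}{625} = \left(-76\right) \frac{1}{625} = - \frac{76}{625}$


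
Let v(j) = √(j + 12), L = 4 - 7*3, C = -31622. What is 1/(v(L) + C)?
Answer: -31622/999950889 - I*√5/999950889 ≈ -3.1624e-5 - 2.2362e-9*I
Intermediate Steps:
L = -17 (L = 4 - 21 = -17)
v(j) = √(12 + j)
1/(v(L) + C) = 1/(√(12 - 17) - 31622) = 1/(√(-5) - 31622) = 1/(I*√5 - 31622) = 1/(-31622 + I*√5)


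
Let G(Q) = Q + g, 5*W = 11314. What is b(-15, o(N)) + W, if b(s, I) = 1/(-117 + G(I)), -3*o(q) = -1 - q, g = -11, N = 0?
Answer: 4333247/1915 ≈ 2262.8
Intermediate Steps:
W = 11314/5 (W = (⅕)*11314 = 11314/5 ≈ 2262.8)
o(q) = ⅓ + q/3 (o(q) = -(-1 - q)/3 = ⅓ + q/3)
G(Q) = -11 + Q (G(Q) = Q - 11 = -11 + Q)
b(s, I) = 1/(-128 + I) (b(s, I) = 1/(-117 + (-11 + I)) = 1/(-128 + I))
b(-15, o(N)) + W = 1/(-128 + (⅓ + (⅓)*0)) + 11314/5 = 1/(-128 + (⅓ + 0)) + 11314/5 = 1/(-128 + ⅓) + 11314/5 = 1/(-383/3) + 11314/5 = -3/383 + 11314/5 = 4333247/1915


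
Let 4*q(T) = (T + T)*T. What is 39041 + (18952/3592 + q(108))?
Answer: 20150346/449 ≈ 44878.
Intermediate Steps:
q(T) = T**2/2 (q(T) = ((T + T)*T)/4 = ((2*T)*T)/4 = (2*T**2)/4 = T**2/2)
39041 + (18952/3592 + q(108)) = 39041 + (18952/3592 + (1/2)*108**2) = 39041 + (18952*(1/3592) + (1/2)*11664) = 39041 + (2369/449 + 5832) = 39041 + 2620937/449 = 20150346/449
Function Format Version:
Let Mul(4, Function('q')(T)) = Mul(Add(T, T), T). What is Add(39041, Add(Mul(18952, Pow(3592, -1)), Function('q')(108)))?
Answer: Rational(20150346, 449) ≈ 44878.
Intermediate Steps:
Function('q')(T) = Mul(Rational(1, 2), Pow(T, 2)) (Function('q')(T) = Mul(Rational(1, 4), Mul(Add(T, T), T)) = Mul(Rational(1, 4), Mul(Mul(2, T), T)) = Mul(Rational(1, 4), Mul(2, Pow(T, 2))) = Mul(Rational(1, 2), Pow(T, 2)))
Add(39041, Add(Mul(18952, Pow(3592, -1)), Function('q')(108))) = Add(39041, Add(Mul(18952, Pow(3592, -1)), Mul(Rational(1, 2), Pow(108, 2)))) = Add(39041, Add(Mul(18952, Rational(1, 3592)), Mul(Rational(1, 2), 11664))) = Add(39041, Add(Rational(2369, 449), 5832)) = Add(39041, Rational(2620937, 449)) = Rational(20150346, 449)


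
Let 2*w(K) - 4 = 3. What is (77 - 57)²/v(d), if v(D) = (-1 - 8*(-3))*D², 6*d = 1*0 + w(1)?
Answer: 57600/1127 ≈ 51.109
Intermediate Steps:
w(K) = 7/2 (w(K) = 2 + (½)*3 = 2 + 3/2 = 7/2)
d = 7/12 (d = (1*0 + 7/2)/6 = (0 + 7/2)/6 = (⅙)*(7/2) = 7/12 ≈ 0.58333)
v(D) = 23*D² (v(D) = (-1 + 24)*D² = 23*D²)
(77 - 57)²/v(d) = (77 - 57)²/((23*(7/12)²)) = 20²/((23*(49/144))) = 400/(1127/144) = 400*(144/1127) = 57600/1127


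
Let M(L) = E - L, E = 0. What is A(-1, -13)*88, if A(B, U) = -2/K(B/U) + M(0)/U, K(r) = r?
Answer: -2288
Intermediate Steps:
M(L) = -L (M(L) = 0 - L = -L)
A(B, U) = -2*U/B (A(B, U) = -2*U/B + (-1*0)/U = -2*U/B + 0/U = -2*U/B + 0 = -2*U/B)
A(-1, -13)*88 = -2*(-13)/(-1)*88 = -2*(-13)*(-1)*88 = -26*88 = -2288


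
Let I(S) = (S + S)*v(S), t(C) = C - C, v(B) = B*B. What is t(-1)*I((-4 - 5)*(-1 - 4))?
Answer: 0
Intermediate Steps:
v(B) = B**2
t(C) = 0
I(S) = 2*S**3 (I(S) = (S + S)*S**2 = (2*S)*S**2 = 2*S**3)
t(-1)*I((-4 - 5)*(-1 - 4)) = 0*(2*((-4 - 5)*(-1 - 4))**3) = 0*(2*(-9*(-5))**3) = 0*(2*45**3) = 0*(2*91125) = 0*182250 = 0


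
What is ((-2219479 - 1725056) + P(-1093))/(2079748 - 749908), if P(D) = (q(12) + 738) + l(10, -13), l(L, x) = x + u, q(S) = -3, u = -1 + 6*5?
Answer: -492973/166230 ≈ -2.9656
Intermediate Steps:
u = 29 (u = -1 + 30 = 29)
l(L, x) = 29 + x (l(L, x) = x + 29 = 29 + x)
P(D) = 751 (P(D) = (-3 + 738) + (29 - 13) = 735 + 16 = 751)
((-2219479 - 1725056) + P(-1093))/(2079748 - 749908) = ((-2219479 - 1725056) + 751)/(2079748 - 749908) = (-3944535 + 751)/1329840 = -3943784*1/1329840 = -492973/166230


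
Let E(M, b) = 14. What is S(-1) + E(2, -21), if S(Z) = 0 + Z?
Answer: 13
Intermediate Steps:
S(Z) = Z
S(-1) + E(2, -21) = -1 + 14 = 13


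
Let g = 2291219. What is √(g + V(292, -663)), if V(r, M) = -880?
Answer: √2290339 ≈ 1513.4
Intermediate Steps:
√(g + V(292, -663)) = √(2291219 - 880) = √2290339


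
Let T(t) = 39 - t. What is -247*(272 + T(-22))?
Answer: -82251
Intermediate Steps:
-247*(272 + T(-22)) = -247*(272 + (39 - 1*(-22))) = -247*(272 + (39 + 22)) = -247*(272 + 61) = -247*333 = -82251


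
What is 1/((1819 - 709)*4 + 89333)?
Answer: 1/93773 ≈ 1.0664e-5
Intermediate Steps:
1/((1819 - 709)*4 + 89333) = 1/(1110*4 + 89333) = 1/(4440 + 89333) = 1/93773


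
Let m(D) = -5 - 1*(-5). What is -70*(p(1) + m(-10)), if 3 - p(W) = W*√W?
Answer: -140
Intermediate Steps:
p(W) = 3 - W^(3/2) (p(W) = 3 - W*√W = 3 - W^(3/2))
m(D) = 0 (m(D) = -5 + 5 = 0)
-70*(p(1) + m(-10)) = -70*((3 - 1^(3/2)) + 0) = -70*((3 - 1*1) + 0) = -70*((3 - 1) + 0) = -70*(2 + 0) = -70*2 = -140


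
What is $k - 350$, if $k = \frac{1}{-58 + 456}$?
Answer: $- \frac{139299}{398} \approx -350.0$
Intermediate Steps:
$k = \frac{1}{398} \approx 0.0025126$
$k - 350 = \frac{1}{398} - 350 = - \frac{139299}{398}$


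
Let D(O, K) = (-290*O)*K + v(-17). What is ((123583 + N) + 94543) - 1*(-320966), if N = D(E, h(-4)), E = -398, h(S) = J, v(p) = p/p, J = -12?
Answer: -845947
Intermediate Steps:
v(p) = 1
h(S) = -12
D(O, K) = 1 - 290*K*O (D(O, K) = (-290*O)*K + 1 = -290*K*O + 1 = 1 - 290*K*O)
N = -1385039 (N = 1 - 290*(-12)*(-398) = 1 - 1385040 = -1385039)
((123583 + N) + 94543) - 1*(-320966) = ((123583 - 1385039) + 94543) - 1*(-320966) = (-1261456 + 94543) + 320966 = -1166913 + 320966 = -845947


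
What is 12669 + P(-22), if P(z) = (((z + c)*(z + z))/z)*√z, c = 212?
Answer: 12669 + 380*I*√22 ≈ 12669.0 + 1782.4*I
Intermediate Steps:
P(z) = √z*(424 + 2*z) (P(z) = (((z + 212)*(z + z))/z)*√z = (((212 + z)*(2*z))/z)*√z = ((2*z*(212 + z))/z)*√z = (424 + 2*z)*√z = √z*(424 + 2*z))
12669 + P(-22) = 12669 + 2*√(-22)*(212 - 22) = 12669 + 2*(I*√22)*190 = 12669 + 380*I*√22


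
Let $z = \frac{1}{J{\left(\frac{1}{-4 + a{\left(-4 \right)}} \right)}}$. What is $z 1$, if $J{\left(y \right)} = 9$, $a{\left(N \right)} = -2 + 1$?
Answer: $\frac{1}{9} \approx 0.11111$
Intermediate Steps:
$a{\left(N \right)} = -1$
$z = \frac{1}{9} \approx 0.11111$
$z 1 = \frac{1}{9} \cdot 1 = \frac{1}{9}$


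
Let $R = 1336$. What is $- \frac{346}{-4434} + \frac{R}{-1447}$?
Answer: $- \frac{2711581}{3207999} \approx -0.84526$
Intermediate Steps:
$- \frac{346}{-4434} + \frac{R}{-1447} = - \frac{346}{-4434} + \frac{1336}{-1447} = \left(-346\right) \left(- \frac{1}{4434}\right) + 1336 \left(- \frac{1}{1447}\right) = \frac{173}{2217} - \frac{1336}{1447} = - \frac{2711581}{3207999}$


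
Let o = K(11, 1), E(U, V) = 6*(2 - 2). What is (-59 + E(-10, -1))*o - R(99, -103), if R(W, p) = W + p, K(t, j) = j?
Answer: -55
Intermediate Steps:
E(U, V) = 0 (E(U, V) = 6*0 = 0)
o = 1
(-59 + E(-10, -1))*o - R(99, -103) = (-59 + 0)*1 - (99 - 103) = -59*1 - 1*(-4) = -59 + 4 = -55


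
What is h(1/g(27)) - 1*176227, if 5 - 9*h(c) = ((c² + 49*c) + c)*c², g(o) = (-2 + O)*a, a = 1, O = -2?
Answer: -135341843/768 ≈ -1.7623e+5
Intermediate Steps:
g(o) = -4 (g(o) = (-2 - 2)*1 = -4*1 = -4)
h(c) = 5/9 - c²*(c² + 50*c)/9 (h(c) = 5/9 - ((c² + 49*c) + c)*c²/9 = 5/9 - (c² + 50*c)*c²/9 = 5/9 - c²*(c² + 50*c)/9)
h(1/g(27)) - 1*176227 = (5/9 - 50*(1/(-4))³/9 - (1/(-4))⁴/9) - 1*176227 = (5/9 - 50*(-¼)³/9 - (-¼)⁴/9) - 176227 = (5/9 - 50/9*(-1/64) - ⅑*1/256) - 176227 = (5/9 + 25/288 - 1/2304) - 176227 = 493/768 - 176227 = -135341843/768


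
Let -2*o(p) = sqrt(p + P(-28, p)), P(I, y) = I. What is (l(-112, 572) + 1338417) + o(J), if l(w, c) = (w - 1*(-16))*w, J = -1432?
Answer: 1349169 - I*sqrt(365) ≈ 1.3492e+6 - 19.105*I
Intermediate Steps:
l(w, c) = w*(16 + w) (l(w, c) = (w + 16)*w = (16 + w)*w = w*(16 + w))
o(p) = -sqrt(-28 + p)/2 (o(p) = -sqrt(p - 28)/2 = -sqrt(-28 + p)/2)
(l(-112, 572) + 1338417) + o(J) = (-112*(16 - 112) + 1338417) - sqrt(-28 - 1432)/2 = (-112*(-96) + 1338417) - I*sqrt(365) = (10752 + 1338417) - I*sqrt(365) = 1349169 - I*sqrt(365)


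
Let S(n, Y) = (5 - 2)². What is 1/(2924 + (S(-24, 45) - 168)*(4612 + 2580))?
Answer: -1/1140604 ≈ -8.7673e-7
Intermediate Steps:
S(n, Y) = 9 (S(n, Y) = 3² = 9)
1/(2924 + (S(-24, 45) - 168)*(4612 + 2580)) = 1/(2924 + (9 - 168)*(4612 + 2580)) = 1/(2924 - 159*7192) = 1/(2924 - 1143528) = 1/(-1140604) = -1/1140604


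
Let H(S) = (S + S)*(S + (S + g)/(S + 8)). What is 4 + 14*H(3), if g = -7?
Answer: 2480/11 ≈ 225.45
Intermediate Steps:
H(S) = 2*S*(S + (-7 + S)/(8 + S)) (H(S) = (S + S)*(S + (S - 7)/(S + 8)) = (2*S)*(S + (-7 + S)/(8 + S)) = 2*S*(S + (-7 + S)/(8 + S)))
4 + 14*H(3) = 4 + 14*(2*3*(-7 + 3² + 9*3)/(8 + 3)) = 4 + 14*(2*3*(-7 + 9 + 27)/11) = 4 + 14*(2*3*(1/11)*29) = 4 + 14*(174/11) = 4 + 2436/11 = 2480/11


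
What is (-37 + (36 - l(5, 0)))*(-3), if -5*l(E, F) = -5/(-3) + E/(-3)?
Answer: 3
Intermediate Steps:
l(E, F) = -1/3 + E/15 (l(E, F) = -(-5/(-3) + E/(-3))/5 = -(-5*(-1/3) + E*(-1/3))/5 = -(5/3 - E/3)/5 = -1/3 + E/15)
(-37 + (36 - l(5, 0)))*(-3) = (-37 + (36 - (-1/3 + (1/15)*5)))*(-3) = (-37 + (36 - (-1/3 + 1/3)))*(-3) = (-37 + (36 - 1*0))*(-3) = (-37 + (36 + 0))*(-3) = (-37 + 36)*(-3) = -1*(-3) = 3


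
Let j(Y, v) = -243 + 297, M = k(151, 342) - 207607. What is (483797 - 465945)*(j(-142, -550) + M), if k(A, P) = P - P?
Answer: -3705236156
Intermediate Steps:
k(A, P) = 0
M = -207607 (M = 0 - 207607 = -207607)
j(Y, v) = 54
(483797 - 465945)*(j(-142, -550) + M) = (483797 - 465945)*(54 - 207607) = 17852*(-207553) = -3705236156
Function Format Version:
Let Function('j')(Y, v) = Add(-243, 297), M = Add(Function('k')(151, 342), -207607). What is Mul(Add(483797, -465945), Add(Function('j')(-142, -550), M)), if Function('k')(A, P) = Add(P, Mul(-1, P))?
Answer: -3705236156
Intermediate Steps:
Function('k')(A, P) = 0
M = -207607 (M = Add(0, -207607) = -207607)
Function('j')(Y, v) = 54
Mul(Add(483797, -465945), Add(Function('j')(-142, -550), M)) = Mul(Add(483797, -465945), Add(54, -207607)) = Mul(17852, -207553) = -3705236156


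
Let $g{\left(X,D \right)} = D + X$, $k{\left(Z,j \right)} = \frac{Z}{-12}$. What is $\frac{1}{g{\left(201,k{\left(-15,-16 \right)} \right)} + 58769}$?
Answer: $\frac{4}{235885} \approx 1.6957 \cdot 10^{-5}$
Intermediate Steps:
$k{\left(Z,j \right)} = - \frac{Z}{12}$ ($k{\left(Z,j \right)} = Z \left(- \frac{1}{12}\right) = - \frac{Z}{12}$)
$\frac{1}{g{\left(201,k{\left(-15,-16 \right)} \right)} + 58769} = \frac{1}{\left(\left(- \frac{1}{12}\right) \left(-15\right) + 201\right) + 58769} = \frac{1}{\left(\frac{5}{4} + 201\right) + 58769} = \frac{1}{\frac{809}{4} + 58769} = \frac{1}{\frac{235885}{4}} = \frac{4}{235885}$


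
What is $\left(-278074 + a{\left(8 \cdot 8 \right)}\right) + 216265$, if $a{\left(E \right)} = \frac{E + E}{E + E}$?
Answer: $-61808$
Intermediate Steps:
$a{\left(E \right)} = 1$ ($a{\left(E \right)} = \frac{2 E}{2 E} = 2 E \frac{1}{2 E} = 1$)
$\left(-278074 + a{\left(8 \cdot 8 \right)}\right) + 216265 = \left(-278074 + 1\right) + 216265 = -278073 + 216265 = -61808$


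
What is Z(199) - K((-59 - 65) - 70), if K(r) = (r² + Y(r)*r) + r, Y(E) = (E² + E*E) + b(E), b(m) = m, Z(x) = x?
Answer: 14527889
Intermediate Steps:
Y(E) = E + 2*E² (Y(E) = (E² + E*E) + E = (E² + E²) + E = 2*E² + E = E + 2*E²)
K(r) = r + r² + r²*(1 + 2*r) (K(r) = (r² + (r*(1 + 2*r))*r) + r = (r² + r²*(1 + 2*r)) + r = r + r² + r²*(1 + 2*r))
Z(199) - K((-59 - 65) - 70) = 199 - ((-59 - 65) - 70)*(1 + 2*((-59 - 65) - 70) + 2*((-59 - 65) - 70)²) = 199 - (-124 - 70)*(1 + 2*(-124 - 70) + 2*(-124 - 70)²) = 199 - (-194)*(1 + 2*(-194) + 2*(-194)²) = 199 - (-194)*(1 - 388 + 2*37636) = 199 - (-194)*(1 - 388 + 75272) = 199 - (-194)*74885 = 199 - 1*(-14527690) = 199 + 14527690 = 14527889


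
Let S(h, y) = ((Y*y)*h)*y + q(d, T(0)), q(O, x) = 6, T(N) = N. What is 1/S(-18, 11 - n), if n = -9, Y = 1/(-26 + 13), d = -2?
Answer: 13/7278 ≈ 0.0017862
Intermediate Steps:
Y = -1/13 (Y = 1/(-13) = -1/13 ≈ -0.076923)
S(h, y) = 6 - h*y**2/13 (S(h, y) = ((-y/13)*h)*y + 6 = (-h*y/13)*y + 6 = -h*y**2/13 + 6 = 6 - h*y**2/13)
1/S(-18, 11 - n) = 1/(6 - 1/13*(-18)*(11 - 1*(-9))**2) = 1/(6 - 1/13*(-18)*(11 + 9)**2) = 1/(6 - 1/13*(-18)*20**2) = 1/(6 - 1/13*(-18)*400) = 1/(6 + 7200/13) = 1/(7278/13) = 13/7278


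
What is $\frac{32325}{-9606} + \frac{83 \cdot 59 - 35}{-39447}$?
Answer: $- \frac{440609549}{126309294} \approx -3.4883$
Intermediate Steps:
$\frac{32325}{-9606} + \frac{83 \cdot 59 - 35}{-39447} = 32325 \left(- \frac{1}{9606}\right) + \left(4897 - 35\right) \left(- \frac{1}{39447}\right) = - \frac{10775}{3202} + 4862 \left(- \frac{1}{39447}\right) = - \frac{10775}{3202} - \frac{4862}{39447} = - \frac{440609549}{126309294}$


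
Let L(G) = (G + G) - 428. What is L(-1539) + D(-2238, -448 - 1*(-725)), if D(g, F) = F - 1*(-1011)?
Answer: -2218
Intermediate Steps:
L(G) = -428 + 2*G (L(G) = 2*G - 428 = -428 + 2*G)
D(g, F) = 1011 + F (D(g, F) = F + 1011 = 1011 + F)
L(-1539) + D(-2238, -448 - 1*(-725)) = (-428 + 2*(-1539)) + (1011 + (-448 - 1*(-725))) = (-428 - 3078) + (1011 + (-448 + 725)) = -3506 + (1011 + 277) = -3506 + 1288 = -2218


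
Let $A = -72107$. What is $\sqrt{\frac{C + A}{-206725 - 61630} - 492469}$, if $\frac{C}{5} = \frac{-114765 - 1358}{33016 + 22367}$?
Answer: $\frac{i \sqrt{108780486727138198504235385}}{14862304965} \approx 701.76 i$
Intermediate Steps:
$C = - \frac{580615}{55383}$ ($C = 5 \frac{-114765 - 1358}{33016 + 22367} = 5 \left(- \frac{116123}{55383}\right) = - \frac{580615}{55383} \approx -10.484$)
$\sqrt{\frac{C + A}{-206725 - 61630} - 492469} = \sqrt{\frac{- \frac{580615}{55383} - 72107}{-206725 - 61630} - 492469} = \sqrt{- \frac{3994082596}{55383 \left(-268355\right)} - 492469} = \sqrt{\left(- \frac{3994082596}{55383}\right) \left(- \frac{1}{268355}\right) - 492469} = \sqrt{\frac{3994082596}{14862304965} - 492469} = \sqrt{- \frac{7319220469725989}{14862304965}} = \frac{i \sqrt{108780486727138198504235385}}{14862304965}$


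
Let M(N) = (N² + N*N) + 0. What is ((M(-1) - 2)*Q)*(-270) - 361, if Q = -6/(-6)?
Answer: -361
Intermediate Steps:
M(N) = 2*N² (M(N) = (N² + N²) + 0 = 2*N² + 0 = 2*N²)
Q = 1 (Q = -6*(-⅙) = 1)
((M(-1) - 2)*Q)*(-270) - 361 = ((2*(-1)² - 2)*1)*(-270) - 361 = ((2*1 - 2)*1)*(-270) - 361 = ((2 - 2)*1)*(-270) - 361 = (0*1)*(-270) - 361 = 0*(-270) - 361 = 0 - 361 = -361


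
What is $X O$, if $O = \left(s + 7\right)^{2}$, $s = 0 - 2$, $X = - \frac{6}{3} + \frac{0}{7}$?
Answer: $-50$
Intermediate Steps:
$X = -2$ ($X = \left(-6\right) \frac{1}{3} + 0 \cdot \frac{1}{7} = -2 + 0 = -2$)
$s = -2$
$O = 25$ ($O = \left(-2 + 7\right)^{2} = 5^{2} = 25$)
$X O = \left(-2\right) 25 = -50$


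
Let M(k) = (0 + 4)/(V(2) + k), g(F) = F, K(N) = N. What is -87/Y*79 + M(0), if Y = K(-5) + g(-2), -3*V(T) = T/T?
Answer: 6789/7 ≈ 969.86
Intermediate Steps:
V(T) = -⅓ (V(T) = -T/(3*T) = -⅓*1 = -⅓)
Y = -7 (Y = -5 - 2 = -7)
M(k) = 4/(-⅓ + k) (M(k) = (0 + 4)/(-⅓ + k) = 4/(-⅓ + k))
-87/Y*79 + M(0) = -87/(-7)*79 + 12/(-1 + 3*0) = -87*(-⅐)*79 + 12/(-1 + 0) = (87/7)*79 + 12/(-1) = 6873/7 + 12*(-1) = 6873/7 - 12 = 6789/7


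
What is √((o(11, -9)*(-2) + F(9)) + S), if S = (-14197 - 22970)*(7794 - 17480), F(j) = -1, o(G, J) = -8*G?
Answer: √359999737 ≈ 18974.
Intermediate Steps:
S = 359999562 (S = -37167*(-9686) = 359999562)
√((o(11, -9)*(-2) + F(9)) + S) = √((-8*11*(-2) - 1) + 359999562) = √((-88*(-2) - 1) + 359999562) = √((176 - 1) + 359999562) = √(175 + 359999562) = √359999737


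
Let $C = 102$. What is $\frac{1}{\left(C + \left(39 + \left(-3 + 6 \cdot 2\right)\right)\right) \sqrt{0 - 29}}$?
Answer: $- \frac{i \sqrt{29}}{4350} \approx - 0.001238 i$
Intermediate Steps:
$\frac{1}{\left(C + \left(39 + \left(-3 + 6 \cdot 2\right)\right)\right) \sqrt{0 - 29}} = \frac{1}{\left(102 + \left(39 + \left(-3 + 6 \cdot 2\right)\right)\right) \sqrt{0 - 29}} = \frac{1}{\left(102 + \left(39 + \left(-3 + 12\right)\right)\right) \sqrt{-29}} = \frac{1}{\left(102 + \left(39 + 9\right)\right) i \sqrt{29}} = \frac{1}{\left(102 + 48\right) i \sqrt{29}} = \frac{1}{150 i \sqrt{29}} = - \frac{i \sqrt{29}}{4350}$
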